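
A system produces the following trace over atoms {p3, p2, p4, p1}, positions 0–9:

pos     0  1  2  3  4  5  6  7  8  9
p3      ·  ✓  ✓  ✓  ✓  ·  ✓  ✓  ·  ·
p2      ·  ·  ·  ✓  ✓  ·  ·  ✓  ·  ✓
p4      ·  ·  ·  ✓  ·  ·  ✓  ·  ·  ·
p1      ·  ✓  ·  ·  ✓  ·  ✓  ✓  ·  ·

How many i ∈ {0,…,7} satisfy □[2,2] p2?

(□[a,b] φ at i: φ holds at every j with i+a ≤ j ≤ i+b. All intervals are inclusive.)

Evaluate at each i in [0,7]:
  i=0: ✗ (fails at j=2)
  i=1: ✓ (all of [3,3])
  i=2: ✓ (all of [4,4])
  i=3: ✗ (fails at j=5)
  i=4: ✗ (fails at j=6)
  i=5: ✓ (all of [7,7])
  i=6: ✗ (fails at j=8)
  i=7: ✓ (all of [9,9])
Positions where it holds: {1, 2, 5, 7} → 4.

4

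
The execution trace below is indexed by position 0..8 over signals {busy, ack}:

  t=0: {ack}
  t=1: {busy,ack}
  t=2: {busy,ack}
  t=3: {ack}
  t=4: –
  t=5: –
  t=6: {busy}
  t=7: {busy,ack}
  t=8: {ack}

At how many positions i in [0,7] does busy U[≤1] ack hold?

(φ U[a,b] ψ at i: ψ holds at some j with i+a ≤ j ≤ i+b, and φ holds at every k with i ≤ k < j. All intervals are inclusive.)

Evaluate at each i in [0,7]:
  i=0: ✓ (rhs at j=0)
  i=1: ✓ (rhs at j=1)
  i=2: ✓ (rhs at j=2)
  i=3: ✓ (rhs at j=3)
  i=4: ✗ (no rhs in [4,5])
  i=5: ✗ (no rhs in [5,6])
  i=6: ✓ (rhs at j=7; lhs holds on [6,6])
  i=7: ✓ (rhs at j=7)
Positions where it holds: {0, 1, 2, 3, 6, 7} → 6.

6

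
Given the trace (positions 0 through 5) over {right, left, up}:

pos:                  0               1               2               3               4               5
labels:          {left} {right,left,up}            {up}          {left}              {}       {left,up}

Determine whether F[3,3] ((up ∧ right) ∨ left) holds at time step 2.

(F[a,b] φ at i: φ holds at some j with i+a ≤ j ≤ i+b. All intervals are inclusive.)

Yes

Check ((up ∧ right) ∨ left) at each j in [5,5]:
  j=5: true
Found at j=5 → formula holds.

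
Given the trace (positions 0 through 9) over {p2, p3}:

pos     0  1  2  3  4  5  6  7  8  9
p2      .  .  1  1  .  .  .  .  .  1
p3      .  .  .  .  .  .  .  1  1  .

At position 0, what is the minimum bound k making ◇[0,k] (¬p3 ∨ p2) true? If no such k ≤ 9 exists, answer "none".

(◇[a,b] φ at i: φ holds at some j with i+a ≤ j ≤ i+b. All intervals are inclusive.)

Scan j = 0,1,… for (¬p3 ∨ p2):
  j=0: holds
First hit at j=0, so smallest k = 0-0 = 0.

0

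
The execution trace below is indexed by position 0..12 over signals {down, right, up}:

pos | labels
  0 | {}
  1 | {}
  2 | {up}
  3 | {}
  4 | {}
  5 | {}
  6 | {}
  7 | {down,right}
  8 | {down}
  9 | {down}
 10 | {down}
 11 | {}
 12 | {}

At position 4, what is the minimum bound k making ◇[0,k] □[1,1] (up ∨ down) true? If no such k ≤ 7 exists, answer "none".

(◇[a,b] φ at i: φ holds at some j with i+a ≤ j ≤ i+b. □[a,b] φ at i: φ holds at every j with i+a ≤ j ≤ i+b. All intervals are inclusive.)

Scan j = 4,5,… for □[1,1] (up ∨ down):
  j=4: fails
  j=5: fails
  j=6: holds
First hit at j=6, so smallest k = 6-4 = 2.

2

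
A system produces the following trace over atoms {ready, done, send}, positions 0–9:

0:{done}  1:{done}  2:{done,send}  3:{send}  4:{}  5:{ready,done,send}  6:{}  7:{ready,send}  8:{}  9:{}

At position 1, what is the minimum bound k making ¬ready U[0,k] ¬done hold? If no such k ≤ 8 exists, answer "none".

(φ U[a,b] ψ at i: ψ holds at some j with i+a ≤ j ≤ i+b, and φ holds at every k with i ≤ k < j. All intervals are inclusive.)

Need earliest j ≥ 1 with ¬done, and ¬ready at every k in [1,j-1].
  j=1: rhs fails.
  j=2: rhs fails.
  j=3: rhs holds; lhs holds on [1,2]. k = 2.

2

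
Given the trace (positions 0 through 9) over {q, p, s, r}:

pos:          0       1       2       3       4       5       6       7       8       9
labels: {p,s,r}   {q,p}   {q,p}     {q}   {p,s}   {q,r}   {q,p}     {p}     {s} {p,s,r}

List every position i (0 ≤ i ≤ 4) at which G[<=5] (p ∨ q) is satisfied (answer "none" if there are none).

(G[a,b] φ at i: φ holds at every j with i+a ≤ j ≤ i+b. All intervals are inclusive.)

Evaluate at each i in [0,4]:
  i=0: ✓ (all of [0,5])
  i=1: ✓ (all of [1,6])
  i=2: ✓ (all of [2,7])
  i=3: ✗ (fails at j=8)
  i=4: ✗ (fails at j=8)

0, 1, 2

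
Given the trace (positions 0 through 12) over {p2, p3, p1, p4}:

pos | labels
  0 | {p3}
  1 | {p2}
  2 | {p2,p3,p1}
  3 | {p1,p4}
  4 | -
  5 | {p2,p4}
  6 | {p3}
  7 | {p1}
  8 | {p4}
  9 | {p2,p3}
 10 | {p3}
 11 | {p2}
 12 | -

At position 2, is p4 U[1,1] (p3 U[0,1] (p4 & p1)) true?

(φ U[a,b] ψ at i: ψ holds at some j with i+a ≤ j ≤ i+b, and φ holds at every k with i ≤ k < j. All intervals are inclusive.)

Need some j in [3,3] with (p3 U[0,1] (p4 & p1)), and p4 at every k in [2,j-1].
  j=3: (p3 U[0,1] (p4 & p1)) holds, but p4 fails at k=2 → not this j.
No j in the window works → until fails.

False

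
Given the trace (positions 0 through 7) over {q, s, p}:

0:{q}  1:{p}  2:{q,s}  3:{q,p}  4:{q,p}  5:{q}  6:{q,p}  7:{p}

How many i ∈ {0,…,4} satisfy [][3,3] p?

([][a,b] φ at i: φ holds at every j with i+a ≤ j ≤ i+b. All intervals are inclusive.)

4

Evaluate at each i in [0,4]:
  i=0: ✓ (all of [3,3])
  i=1: ✓ (all of [4,4])
  i=2: ✗ (fails at j=5)
  i=3: ✓ (all of [6,6])
  i=4: ✓ (all of [7,7])
Positions where it holds: {0, 1, 3, 4} → 4.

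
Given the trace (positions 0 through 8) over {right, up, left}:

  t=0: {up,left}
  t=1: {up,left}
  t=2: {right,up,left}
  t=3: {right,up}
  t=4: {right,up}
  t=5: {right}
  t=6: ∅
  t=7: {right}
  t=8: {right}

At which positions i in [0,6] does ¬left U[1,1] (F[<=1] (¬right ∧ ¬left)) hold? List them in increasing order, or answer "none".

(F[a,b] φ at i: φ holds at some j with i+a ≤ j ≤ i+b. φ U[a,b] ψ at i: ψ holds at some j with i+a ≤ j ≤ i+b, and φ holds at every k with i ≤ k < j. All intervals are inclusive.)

Evaluate at each i in [0,6]:
  i=0: ✗ (no rhs in [1,1])
  i=1: ✗ (no rhs in [2,2])
  i=2: ✗ (no rhs in [3,3])
  i=3: ✗ (no rhs in [4,4])
  i=4: ✓ (rhs at j=5; lhs holds on [4,4])
  i=5: ✓ (rhs at j=6; lhs holds on [5,5])
  i=6: ✗ (no rhs in [7,7])

4, 5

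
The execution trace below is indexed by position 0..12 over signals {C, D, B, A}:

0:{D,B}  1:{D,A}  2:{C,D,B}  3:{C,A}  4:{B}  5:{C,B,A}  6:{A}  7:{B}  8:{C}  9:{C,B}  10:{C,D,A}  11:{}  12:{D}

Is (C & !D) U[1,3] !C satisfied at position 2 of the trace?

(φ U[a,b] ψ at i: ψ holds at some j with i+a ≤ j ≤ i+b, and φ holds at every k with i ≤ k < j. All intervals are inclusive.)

Need some j in [3,5] with !C, and (C & !D) at every k in [2,j-1].
  j=3: !C false.
  j=4: !C holds, but (C & !D) fails at k=2 → not this j.
  j=5: !C false.
No j in the window works → until fails.

False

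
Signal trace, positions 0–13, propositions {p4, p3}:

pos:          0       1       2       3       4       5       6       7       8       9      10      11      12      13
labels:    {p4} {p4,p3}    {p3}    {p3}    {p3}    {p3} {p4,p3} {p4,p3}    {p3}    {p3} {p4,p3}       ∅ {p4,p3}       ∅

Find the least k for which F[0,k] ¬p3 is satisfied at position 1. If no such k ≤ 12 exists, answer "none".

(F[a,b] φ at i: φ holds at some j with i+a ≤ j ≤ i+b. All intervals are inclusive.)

Scan j = 1,2,… for ¬p3:
  j=1: fails
  j=2: fails
  j=3: fails
  j=4: fails
  j=5: fails
  j=6: fails
  j=7: fails
  j=8: fails
  j=9: fails
  j=10: fails
  j=11: holds
First hit at j=11, so smallest k = 11-1 = 10.

10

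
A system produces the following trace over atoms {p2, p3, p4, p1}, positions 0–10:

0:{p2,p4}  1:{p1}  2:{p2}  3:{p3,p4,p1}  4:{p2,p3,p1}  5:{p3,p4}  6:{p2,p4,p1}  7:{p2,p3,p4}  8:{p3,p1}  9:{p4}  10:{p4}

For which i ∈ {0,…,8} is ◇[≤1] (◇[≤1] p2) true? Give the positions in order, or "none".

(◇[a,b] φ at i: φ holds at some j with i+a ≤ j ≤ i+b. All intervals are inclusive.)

0, 1, 2, 3, 4, 5, 6, 7

Evaluate at each i in [0,8]:
  i=0: ✓ (witness j=0)
  i=1: ✓ (witness j=1)
  i=2: ✓ (witness j=2)
  i=3: ✓ (witness j=3)
  i=4: ✓ (witness j=4)
  i=5: ✓ (witness j=5)
  i=6: ✓ (witness j=6)
  i=7: ✓ (witness j=7)
  i=8: ✗ (none in [8,9])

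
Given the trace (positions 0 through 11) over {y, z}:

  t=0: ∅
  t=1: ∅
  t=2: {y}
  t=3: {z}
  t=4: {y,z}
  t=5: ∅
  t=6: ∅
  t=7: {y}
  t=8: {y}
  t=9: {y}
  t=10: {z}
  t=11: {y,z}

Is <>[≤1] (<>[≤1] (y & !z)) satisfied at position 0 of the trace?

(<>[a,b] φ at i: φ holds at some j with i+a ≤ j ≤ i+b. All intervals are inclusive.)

Check <>[≤1] (y & !z) at each j in [0,1]:
  j=0: fails (none in [0,1])
  j=1: holds (witness at 2)
Found at j=1 → formula holds.

Holds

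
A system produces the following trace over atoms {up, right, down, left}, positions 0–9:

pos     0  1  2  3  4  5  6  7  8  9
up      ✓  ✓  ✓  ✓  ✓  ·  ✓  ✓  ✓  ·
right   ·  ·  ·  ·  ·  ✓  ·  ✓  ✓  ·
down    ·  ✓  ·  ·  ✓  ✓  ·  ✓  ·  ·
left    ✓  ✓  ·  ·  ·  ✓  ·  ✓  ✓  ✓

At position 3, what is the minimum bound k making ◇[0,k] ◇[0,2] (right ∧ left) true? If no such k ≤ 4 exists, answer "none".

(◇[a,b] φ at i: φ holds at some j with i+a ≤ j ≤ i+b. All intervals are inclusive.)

Scan j = 3,4,… for ◇[0,2] (right ∧ left):
  j=3: holds
First hit at j=3, so smallest k = 3-3 = 0.

0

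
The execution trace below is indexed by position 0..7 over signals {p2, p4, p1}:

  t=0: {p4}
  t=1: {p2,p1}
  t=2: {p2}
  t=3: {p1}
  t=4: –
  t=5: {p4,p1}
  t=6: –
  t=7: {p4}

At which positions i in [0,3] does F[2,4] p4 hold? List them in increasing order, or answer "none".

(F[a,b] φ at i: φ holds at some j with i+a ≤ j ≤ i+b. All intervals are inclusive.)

Evaluate at each i in [0,3]:
  i=0: ✗ (none in [2,4])
  i=1: ✓ (witness j=5)
  i=2: ✓ (witness j=5)
  i=3: ✓ (witness j=5)

1, 2, 3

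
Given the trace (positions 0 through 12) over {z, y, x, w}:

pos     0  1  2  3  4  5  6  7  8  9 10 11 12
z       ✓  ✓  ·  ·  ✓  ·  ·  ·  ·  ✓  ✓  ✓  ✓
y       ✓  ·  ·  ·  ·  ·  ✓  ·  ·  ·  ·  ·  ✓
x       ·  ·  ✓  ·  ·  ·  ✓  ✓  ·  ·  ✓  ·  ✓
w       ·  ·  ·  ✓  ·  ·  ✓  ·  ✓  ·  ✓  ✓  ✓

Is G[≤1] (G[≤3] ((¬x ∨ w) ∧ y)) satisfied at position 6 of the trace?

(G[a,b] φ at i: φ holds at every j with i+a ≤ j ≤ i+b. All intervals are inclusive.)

No

Check G[≤3] ((¬x ∨ w) ∧ y) at every j in [6,7]:
  j=6: fails at 7
  j=7: fails at 7
Fails at j=6 → formula fails.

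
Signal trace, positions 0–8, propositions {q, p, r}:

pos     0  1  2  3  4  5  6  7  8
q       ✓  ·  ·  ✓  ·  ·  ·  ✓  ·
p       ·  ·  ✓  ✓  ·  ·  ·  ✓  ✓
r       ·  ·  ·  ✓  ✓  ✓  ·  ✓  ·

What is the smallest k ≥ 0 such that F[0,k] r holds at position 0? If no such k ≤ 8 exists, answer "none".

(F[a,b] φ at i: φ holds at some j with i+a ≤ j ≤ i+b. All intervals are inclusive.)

Scan j = 0,1,… for r:
  j=0: fails
  j=1: fails
  j=2: fails
  j=3: holds
First hit at j=3, so smallest k = 3-0 = 3.

3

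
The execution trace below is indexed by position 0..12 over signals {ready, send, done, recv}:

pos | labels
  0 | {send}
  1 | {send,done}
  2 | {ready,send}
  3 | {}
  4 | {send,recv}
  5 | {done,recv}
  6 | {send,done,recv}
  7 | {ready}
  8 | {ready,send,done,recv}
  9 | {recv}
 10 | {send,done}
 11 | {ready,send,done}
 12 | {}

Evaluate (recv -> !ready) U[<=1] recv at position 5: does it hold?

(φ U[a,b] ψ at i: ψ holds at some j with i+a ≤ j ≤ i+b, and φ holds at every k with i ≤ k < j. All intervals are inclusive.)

Need some j in [5,6] with recv, and (recv -> !ready) at every k in [5,j-1].
  j=5: recv holds; no prefix to check → satisfied.

True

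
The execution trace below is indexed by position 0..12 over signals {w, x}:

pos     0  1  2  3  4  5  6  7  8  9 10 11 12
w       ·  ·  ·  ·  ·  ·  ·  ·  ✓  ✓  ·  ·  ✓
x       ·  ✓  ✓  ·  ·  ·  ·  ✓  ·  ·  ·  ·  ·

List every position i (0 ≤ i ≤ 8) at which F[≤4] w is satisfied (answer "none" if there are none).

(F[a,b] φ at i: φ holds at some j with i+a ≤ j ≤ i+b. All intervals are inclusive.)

4, 5, 6, 7, 8

Evaluate at each i in [0,8]:
  i=0: ✗ (none in [0,4])
  i=1: ✗ (none in [1,5])
  i=2: ✗ (none in [2,6])
  i=3: ✗ (none in [3,7])
  i=4: ✓ (witness j=8)
  i=5: ✓ (witness j=8)
  i=6: ✓ (witness j=8)
  i=7: ✓ (witness j=8)
  i=8: ✓ (witness j=8)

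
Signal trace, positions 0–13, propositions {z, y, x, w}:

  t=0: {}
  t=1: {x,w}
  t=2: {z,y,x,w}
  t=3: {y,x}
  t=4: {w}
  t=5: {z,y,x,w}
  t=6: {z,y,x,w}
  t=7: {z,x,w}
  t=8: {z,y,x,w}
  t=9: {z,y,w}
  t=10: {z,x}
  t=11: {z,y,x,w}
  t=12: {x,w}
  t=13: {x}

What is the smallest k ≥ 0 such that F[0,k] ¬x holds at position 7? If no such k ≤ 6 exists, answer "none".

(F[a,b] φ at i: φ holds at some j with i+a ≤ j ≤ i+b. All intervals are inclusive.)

Scan j = 7,8,… for ¬x:
  j=7: fails
  j=8: fails
  j=9: holds
First hit at j=9, so smallest k = 9-7 = 2.

2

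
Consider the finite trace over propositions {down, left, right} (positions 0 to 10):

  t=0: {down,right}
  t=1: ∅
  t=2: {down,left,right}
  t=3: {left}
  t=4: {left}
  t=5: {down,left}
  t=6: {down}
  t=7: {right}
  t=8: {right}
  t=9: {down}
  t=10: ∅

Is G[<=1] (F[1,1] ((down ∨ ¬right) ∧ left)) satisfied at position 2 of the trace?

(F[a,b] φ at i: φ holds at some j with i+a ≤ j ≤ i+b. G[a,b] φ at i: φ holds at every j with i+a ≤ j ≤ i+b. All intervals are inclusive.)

Check F[1,1] ((down ∨ ¬right) ∧ left) at every j in [2,3]:
  j=2: holds (witness at 3)
  j=3: holds (witness at 4)
All positions satisfy it → formula holds.

Yes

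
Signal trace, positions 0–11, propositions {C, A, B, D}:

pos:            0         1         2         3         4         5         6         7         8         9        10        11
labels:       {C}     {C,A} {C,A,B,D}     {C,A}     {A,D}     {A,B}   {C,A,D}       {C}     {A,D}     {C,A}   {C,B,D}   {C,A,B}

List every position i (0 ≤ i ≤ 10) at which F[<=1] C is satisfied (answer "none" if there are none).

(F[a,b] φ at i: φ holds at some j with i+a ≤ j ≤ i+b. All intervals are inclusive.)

Evaluate at each i in [0,10]:
  i=0: ✓ (witness j=0)
  i=1: ✓ (witness j=1)
  i=2: ✓ (witness j=2)
  i=3: ✓ (witness j=3)
  i=4: ✗ (none in [4,5])
  i=5: ✓ (witness j=6)
  i=6: ✓ (witness j=6)
  i=7: ✓ (witness j=7)
  i=8: ✓ (witness j=9)
  i=9: ✓ (witness j=9)
  i=10: ✓ (witness j=10)

0, 1, 2, 3, 5, 6, 7, 8, 9, 10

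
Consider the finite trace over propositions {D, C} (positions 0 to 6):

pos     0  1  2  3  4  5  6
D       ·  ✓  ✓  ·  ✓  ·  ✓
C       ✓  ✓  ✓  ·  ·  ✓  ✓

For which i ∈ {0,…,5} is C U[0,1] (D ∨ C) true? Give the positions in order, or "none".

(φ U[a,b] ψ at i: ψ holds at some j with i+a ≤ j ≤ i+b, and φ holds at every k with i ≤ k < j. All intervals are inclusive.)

Evaluate at each i in [0,5]:
  i=0: ✓ (rhs at j=0)
  i=1: ✓ (rhs at j=1)
  i=2: ✓ (rhs at j=2)
  i=3: ✗ (lhs fails at k=3 before rhs at j=4)
  i=4: ✓ (rhs at j=4)
  i=5: ✓ (rhs at j=5)

0, 1, 2, 4, 5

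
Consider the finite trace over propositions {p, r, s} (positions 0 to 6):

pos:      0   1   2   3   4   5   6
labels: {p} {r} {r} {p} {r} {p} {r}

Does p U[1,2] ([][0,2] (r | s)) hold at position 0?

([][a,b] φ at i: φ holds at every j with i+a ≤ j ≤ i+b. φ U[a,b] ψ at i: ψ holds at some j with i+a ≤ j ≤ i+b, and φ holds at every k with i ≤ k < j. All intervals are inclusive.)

Need some j in [1,2] with [][0,2] (r | s), and p at every k in [0,j-1].
  j=1: [][0,2] (r | s) — fails at 3.
  j=2: [][0,2] (r | s) — fails at 3.
No j in the window works → until fails.

Does not hold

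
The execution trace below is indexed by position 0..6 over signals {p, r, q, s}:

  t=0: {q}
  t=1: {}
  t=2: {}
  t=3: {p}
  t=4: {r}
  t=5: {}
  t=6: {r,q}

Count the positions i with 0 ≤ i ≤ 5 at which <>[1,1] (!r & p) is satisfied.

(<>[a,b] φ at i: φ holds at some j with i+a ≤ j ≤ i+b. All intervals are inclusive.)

1

Evaluate at each i in [0,5]:
  i=0: ✗ (none in [1,1])
  i=1: ✗ (none in [2,2])
  i=2: ✓ (witness j=3)
  i=3: ✗ (none in [4,4])
  i=4: ✗ (none in [5,5])
  i=5: ✗ (none in [6,6])
Positions where it holds: {2} → 1.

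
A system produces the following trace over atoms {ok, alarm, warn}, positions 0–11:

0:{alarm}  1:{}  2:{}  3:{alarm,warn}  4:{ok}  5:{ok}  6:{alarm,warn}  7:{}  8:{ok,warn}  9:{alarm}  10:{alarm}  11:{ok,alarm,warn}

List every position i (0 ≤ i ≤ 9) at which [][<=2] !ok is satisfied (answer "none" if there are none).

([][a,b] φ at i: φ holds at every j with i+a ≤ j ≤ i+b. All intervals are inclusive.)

0, 1

Evaluate at each i in [0,9]:
  i=0: ✓ (all of [0,2])
  i=1: ✓ (all of [1,3])
  i=2: ✗ (fails at j=4)
  i=3: ✗ (fails at j=4)
  i=4: ✗ (fails at j=4)
  i=5: ✗ (fails at j=5)
  i=6: ✗ (fails at j=8)
  i=7: ✗ (fails at j=8)
  i=8: ✗ (fails at j=8)
  i=9: ✗ (fails at j=11)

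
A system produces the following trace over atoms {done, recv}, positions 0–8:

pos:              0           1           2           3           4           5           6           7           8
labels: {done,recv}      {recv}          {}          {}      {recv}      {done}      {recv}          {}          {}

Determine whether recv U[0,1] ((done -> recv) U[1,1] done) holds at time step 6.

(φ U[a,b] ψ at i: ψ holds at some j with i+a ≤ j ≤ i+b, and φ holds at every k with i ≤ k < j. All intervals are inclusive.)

Need some j in [6,7] with ((done -> recv) U[1,1] done), and recv at every k in [6,j-1].
  j=6: ((done -> recv) U[1,1] done) — fails.
  j=7: ((done -> recv) U[1,1] done) — fails.
No j in the window works → until fails.

No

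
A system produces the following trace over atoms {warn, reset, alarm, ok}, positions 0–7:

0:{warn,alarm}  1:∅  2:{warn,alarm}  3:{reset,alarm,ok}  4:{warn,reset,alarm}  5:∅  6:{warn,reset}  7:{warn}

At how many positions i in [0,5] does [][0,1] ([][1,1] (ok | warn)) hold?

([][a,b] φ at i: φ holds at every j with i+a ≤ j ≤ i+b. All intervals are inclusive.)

3

Evaluate at each i in [0,5]:
  i=0: ✗ (fails at j=0)
  i=1: ✓ (all of [1,2])
  i=2: ✓ (all of [2,3])
  i=3: ✗ (fails at j=4)
  i=4: ✗ (fails at j=4)
  i=5: ✓ (all of [5,6])
Positions where it holds: {1, 2, 5} → 3.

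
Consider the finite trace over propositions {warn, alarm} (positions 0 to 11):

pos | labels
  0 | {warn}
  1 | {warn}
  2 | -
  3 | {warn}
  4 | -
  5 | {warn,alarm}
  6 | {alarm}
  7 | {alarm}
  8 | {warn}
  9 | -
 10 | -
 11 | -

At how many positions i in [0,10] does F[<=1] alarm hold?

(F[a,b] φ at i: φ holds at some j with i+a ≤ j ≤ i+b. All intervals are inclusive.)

Evaluate at each i in [0,10]:
  i=0: ✗ (none in [0,1])
  i=1: ✗ (none in [1,2])
  i=2: ✗ (none in [2,3])
  i=3: ✗ (none in [3,4])
  i=4: ✓ (witness j=5)
  i=5: ✓ (witness j=5)
  i=6: ✓ (witness j=6)
  i=7: ✓ (witness j=7)
  i=8: ✗ (none in [8,9])
  i=9: ✗ (none in [9,10])
  i=10: ✗ (none in [10,11])
Positions where it holds: {4, 5, 6, 7} → 4.

4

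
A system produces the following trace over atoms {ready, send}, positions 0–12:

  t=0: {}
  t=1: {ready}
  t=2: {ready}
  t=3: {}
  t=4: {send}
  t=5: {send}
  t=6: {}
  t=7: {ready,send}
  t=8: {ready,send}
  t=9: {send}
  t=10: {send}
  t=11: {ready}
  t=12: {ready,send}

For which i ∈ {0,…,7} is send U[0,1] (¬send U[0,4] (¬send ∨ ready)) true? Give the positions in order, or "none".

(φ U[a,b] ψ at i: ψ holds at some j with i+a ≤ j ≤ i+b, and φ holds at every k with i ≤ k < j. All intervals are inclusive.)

Evaluate at each i in [0,7]:
  i=0: ✓ (rhs at j=0)
  i=1: ✓ (rhs at j=1)
  i=2: ✓ (rhs at j=2)
  i=3: ✓ (rhs at j=3)
  i=4: ✗ (no rhs in [4,5])
  i=5: ✓ (rhs at j=6; lhs holds on [5,5])
  i=6: ✓ (rhs at j=6)
  i=7: ✓ (rhs at j=7)

0, 1, 2, 3, 5, 6, 7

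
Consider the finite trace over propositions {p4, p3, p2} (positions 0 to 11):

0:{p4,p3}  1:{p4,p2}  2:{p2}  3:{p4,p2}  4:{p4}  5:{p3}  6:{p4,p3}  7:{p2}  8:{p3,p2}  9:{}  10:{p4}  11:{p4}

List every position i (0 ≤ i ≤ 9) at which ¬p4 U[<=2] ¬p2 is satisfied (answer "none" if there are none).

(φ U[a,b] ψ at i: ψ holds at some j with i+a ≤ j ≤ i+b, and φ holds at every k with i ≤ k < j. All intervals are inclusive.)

Evaluate at each i in [0,9]:
  i=0: ✓ (rhs at j=0)
  i=1: ✗ (no rhs in [1,3])
  i=2: ✗ (lhs fails at k=3 before rhs at j=4)
  i=3: ✗ (lhs fails at k=3 before rhs at j=4)
  i=4: ✓ (rhs at j=4)
  i=5: ✓ (rhs at j=5)
  i=6: ✓ (rhs at j=6)
  i=7: ✓ (rhs at j=9; lhs holds on [7,8])
  i=8: ✓ (rhs at j=9; lhs holds on [8,8])
  i=9: ✓ (rhs at j=9)

0, 4, 5, 6, 7, 8, 9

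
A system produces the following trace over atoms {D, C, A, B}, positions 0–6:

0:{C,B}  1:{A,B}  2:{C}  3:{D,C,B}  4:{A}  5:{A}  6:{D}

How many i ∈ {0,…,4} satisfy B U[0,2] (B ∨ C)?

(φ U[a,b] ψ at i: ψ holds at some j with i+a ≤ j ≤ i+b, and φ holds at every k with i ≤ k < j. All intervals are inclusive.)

4

Evaluate at each i in [0,4]:
  i=0: ✓ (rhs at j=0)
  i=1: ✓ (rhs at j=1)
  i=2: ✓ (rhs at j=2)
  i=3: ✓ (rhs at j=3)
  i=4: ✗ (no rhs in [4,6])
Positions where it holds: {0, 1, 2, 3} → 4.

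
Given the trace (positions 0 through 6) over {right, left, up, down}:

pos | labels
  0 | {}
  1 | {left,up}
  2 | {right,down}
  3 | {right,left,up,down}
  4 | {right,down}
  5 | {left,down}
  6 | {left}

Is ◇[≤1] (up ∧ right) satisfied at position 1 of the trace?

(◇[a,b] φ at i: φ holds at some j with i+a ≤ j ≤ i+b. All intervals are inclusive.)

Check (up ∧ right) at each j in [1,2]:
  j=1: false
  j=2: false
No position in the window satisfies it → formula fails.

No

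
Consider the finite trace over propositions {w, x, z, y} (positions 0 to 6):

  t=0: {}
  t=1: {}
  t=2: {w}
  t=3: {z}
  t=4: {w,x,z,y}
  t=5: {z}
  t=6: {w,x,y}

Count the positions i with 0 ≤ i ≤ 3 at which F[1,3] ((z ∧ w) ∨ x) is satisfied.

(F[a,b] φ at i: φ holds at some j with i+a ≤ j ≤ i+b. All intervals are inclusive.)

3

Evaluate at each i in [0,3]:
  i=0: ✗ (none in [1,3])
  i=1: ✓ (witness j=4)
  i=2: ✓ (witness j=4)
  i=3: ✓ (witness j=4)
Positions where it holds: {1, 2, 3} → 3.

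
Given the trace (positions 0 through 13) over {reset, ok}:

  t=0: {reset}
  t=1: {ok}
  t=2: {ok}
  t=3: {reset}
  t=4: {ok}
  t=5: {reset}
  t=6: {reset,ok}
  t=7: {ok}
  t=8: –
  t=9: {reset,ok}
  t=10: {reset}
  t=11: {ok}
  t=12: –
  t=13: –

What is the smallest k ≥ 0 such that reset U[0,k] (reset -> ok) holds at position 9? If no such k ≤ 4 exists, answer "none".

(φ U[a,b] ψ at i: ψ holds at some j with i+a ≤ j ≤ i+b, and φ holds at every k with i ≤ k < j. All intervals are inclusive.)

0

Need earliest j ≥ 9 with (reset -> ok), and reset at every k in [9,j-1].
  j=9: rhs holds (empty prefix). k = 0.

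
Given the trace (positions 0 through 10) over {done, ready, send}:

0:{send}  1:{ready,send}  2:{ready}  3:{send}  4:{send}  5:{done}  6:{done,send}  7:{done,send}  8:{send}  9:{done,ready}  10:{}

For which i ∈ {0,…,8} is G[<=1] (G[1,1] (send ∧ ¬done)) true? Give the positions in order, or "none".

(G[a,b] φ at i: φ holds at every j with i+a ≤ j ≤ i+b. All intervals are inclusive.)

Evaluate at each i in [0,8]:
  i=0: ✗ (fails at j=1)
  i=1: ✗ (fails at j=1)
  i=2: ✓ (all of [2,3])
  i=3: ✗ (fails at j=4)
  i=4: ✗ (fails at j=4)
  i=5: ✗ (fails at j=5)
  i=6: ✗ (fails at j=6)
  i=7: ✗ (fails at j=8)
  i=8: ✗ (fails at j=8)

2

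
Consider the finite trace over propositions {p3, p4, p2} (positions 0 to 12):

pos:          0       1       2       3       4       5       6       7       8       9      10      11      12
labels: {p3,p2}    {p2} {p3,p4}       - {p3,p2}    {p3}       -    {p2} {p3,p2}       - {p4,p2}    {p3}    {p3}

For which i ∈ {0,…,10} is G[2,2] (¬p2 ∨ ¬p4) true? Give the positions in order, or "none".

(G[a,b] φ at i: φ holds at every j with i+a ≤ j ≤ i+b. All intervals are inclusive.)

Evaluate at each i in [0,10]:
  i=0: ✓ (all of [2,2])
  i=1: ✓ (all of [3,3])
  i=2: ✓ (all of [4,4])
  i=3: ✓ (all of [5,5])
  i=4: ✓ (all of [6,6])
  i=5: ✓ (all of [7,7])
  i=6: ✓ (all of [8,8])
  i=7: ✓ (all of [9,9])
  i=8: ✗ (fails at j=10)
  i=9: ✓ (all of [11,11])
  i=10: ✓ (all of [12,12])

0, 1, 2, 3, 4, 5, 6, 7, 9, 10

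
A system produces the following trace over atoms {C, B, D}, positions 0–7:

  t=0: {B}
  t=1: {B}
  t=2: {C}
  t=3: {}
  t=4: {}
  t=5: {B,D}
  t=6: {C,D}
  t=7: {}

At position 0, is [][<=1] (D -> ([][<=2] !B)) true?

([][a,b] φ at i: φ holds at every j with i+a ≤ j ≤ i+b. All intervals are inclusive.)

Check (D -> ([][<=2] !B)) at every j in [0,1]:
  j=0: antecedent false → ✓
  j=1: antecedent false → ✓
All positions satisfy it → formula holds.

Holds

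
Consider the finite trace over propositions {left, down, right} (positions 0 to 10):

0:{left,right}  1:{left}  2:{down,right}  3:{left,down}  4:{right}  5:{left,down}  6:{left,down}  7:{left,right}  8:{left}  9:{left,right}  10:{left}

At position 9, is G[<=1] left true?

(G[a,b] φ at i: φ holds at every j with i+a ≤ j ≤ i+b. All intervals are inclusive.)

Yes

Check left at every j in [9,10]:
  j=9: true
  j=10: true
All positions satisfy it → formula holds.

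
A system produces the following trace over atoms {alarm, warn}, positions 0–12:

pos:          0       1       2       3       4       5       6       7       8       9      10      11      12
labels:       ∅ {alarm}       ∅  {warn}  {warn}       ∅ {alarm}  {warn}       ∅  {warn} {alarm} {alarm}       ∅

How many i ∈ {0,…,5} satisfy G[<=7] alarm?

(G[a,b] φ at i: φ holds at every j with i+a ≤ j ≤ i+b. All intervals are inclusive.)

Evaluate at each i in [0,5]:
  i=0: ✗ (fails at j=0)
  i=1: ✗ (fails at j=2)
  i=2: ✗ (fails at j=2)
  i=3: ✗ (fails at j=3)
  i=4: ✗ (fails at j=4)
  i=5: ✗ (fails at j=5)
Positions where it holds: {} → 0.

0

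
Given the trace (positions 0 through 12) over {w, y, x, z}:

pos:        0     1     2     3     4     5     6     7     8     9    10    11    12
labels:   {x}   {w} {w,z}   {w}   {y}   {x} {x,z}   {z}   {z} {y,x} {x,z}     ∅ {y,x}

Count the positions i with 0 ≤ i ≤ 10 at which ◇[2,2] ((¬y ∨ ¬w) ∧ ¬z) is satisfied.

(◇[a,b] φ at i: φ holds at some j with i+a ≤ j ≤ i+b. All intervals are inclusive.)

6

Evaluate at each i in [0,10]:
  i=0: ✗ (none in [2,2])
  i=1: ✓ (witness j=3)
  i=2: ✓ (witness j=4)
  i=3: ✓ (witness j=5)
  i=4: ✗ (none in [6,6])
  i=5: ✗ (none in [7,7])
  i=6: ✗ (none in [8,8])
  i=7: ✓ (witness j=9)
  i=8: ✗ (none in [10,10])
  i=9: ✓ (witness j=11)
  i=10: ✓ (witness j=12)
Positions where it holds: {1, 2, 3, 7, 9, 10} → 6.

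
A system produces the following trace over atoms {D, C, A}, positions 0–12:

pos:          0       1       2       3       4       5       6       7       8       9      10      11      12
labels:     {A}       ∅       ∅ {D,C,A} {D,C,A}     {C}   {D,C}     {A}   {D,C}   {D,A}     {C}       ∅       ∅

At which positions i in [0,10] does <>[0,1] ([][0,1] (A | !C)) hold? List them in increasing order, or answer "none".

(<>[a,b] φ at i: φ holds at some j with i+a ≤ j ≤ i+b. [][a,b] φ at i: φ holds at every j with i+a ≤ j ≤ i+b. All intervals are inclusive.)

0, 1, 2, 3, 10

Evaluate at each i in [0,10]:
  i=0: ✓ (witness j=0)
  i=1: ✓ (witness j=1)
  i=2: ✓ (witness j=2)
  i=3: ✓ (witness j=3)
  i=4: ✗ (none in [4,5])
  i=5: ✗ (none in [5,6])
  i=6: ✗ (none in [6,7])
  i=7: ✗ (none in [7,8])
  i=8: ✗ (none in [8,9])
  i=9: ✗ (none in [9,10])
  i=10: ✓ (witness j=11)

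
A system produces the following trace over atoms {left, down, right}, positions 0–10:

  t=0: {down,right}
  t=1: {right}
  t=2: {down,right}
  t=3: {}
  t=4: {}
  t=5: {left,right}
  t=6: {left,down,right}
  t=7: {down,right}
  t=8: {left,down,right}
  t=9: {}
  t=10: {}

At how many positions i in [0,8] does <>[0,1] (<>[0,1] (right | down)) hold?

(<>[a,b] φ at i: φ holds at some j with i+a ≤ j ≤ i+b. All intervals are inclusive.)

9

Evaluate at each i in [0,8]:
  i=0: ✓ (witness j=0)
  i=1: ✓ (witness j=1)
  i=2: ✓ (witness j=2)
  i=3: ✓ (witness j=4)
  i=4: ✓ (witness j=4)
  i=5: ✓ (witness j=5)
  i=6: ✓ (witness j=6)
  i=7: ✓ (witness j=7)
  i=8: ✓ (witness j=8)
Positions where it holds: {0, 1, 2, 3, 4, 5, 6, 7, 8} → 9.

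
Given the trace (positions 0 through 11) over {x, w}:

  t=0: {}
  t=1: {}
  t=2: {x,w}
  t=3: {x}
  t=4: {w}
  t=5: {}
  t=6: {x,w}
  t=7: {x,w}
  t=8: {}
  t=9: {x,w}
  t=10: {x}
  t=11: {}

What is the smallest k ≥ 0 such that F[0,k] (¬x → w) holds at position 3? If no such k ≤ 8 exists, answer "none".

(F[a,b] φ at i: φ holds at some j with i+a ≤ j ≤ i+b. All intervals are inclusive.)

0

Scan j = 3,4,… for (¬x → w):
  j=3: holds
First hit at j=3, so smallest k = 3-3 = 0.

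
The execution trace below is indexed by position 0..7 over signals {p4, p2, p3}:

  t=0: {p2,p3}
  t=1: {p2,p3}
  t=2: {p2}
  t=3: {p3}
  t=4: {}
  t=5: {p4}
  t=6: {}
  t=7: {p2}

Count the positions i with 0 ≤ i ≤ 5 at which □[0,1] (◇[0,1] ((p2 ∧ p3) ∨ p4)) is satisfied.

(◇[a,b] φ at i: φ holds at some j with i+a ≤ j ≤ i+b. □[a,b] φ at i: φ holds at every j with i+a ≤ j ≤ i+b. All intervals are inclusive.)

2

Evaluate at each i in [0,5]:
  i=0: ✓ (all of [0,1])
  i=1: ✗ (fails at j=2)
  i=2: ✗ (fails at j=2)
  i=3: ✗ (fails at j=3)
  i=4: ✓ (all of [4,5])
  i=5: ✗ (fails at j=6)
Positions where it holds: {0, 4} → 2.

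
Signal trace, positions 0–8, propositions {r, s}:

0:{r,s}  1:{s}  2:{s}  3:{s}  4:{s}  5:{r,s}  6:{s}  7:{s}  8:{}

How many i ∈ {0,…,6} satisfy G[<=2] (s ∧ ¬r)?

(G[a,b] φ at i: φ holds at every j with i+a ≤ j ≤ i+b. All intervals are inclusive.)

Evaluate at each i in [0,6]:
  i=0: ✗ (fails at j=0)
  i=1: ✓ (all of [1,3])
  i=2: ✓ (all of [2,4])
  i=3: ✗ (fails at j=5)
  i=4: ✗ (fails at j=5)
  i=5: ✗ (fails at j=5)
  i=6: ✗ (fails at j=8)
Positions where it holds: {1, 2} → 2.

2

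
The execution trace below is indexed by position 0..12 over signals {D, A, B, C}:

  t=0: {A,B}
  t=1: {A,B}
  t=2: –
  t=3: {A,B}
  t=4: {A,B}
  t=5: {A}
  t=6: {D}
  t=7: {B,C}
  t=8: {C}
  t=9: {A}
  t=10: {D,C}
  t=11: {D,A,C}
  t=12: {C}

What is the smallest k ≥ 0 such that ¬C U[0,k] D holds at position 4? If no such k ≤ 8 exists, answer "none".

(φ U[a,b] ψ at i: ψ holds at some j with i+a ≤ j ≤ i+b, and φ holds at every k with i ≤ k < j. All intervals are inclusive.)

Need earliest j ≥ 4 with D, and ¬C at every k in [4,j-1].
  j=4: rhs fails.
  j=5: rhs fails.
  j=6: rhs holds; lhs holds on [4,5]. k = 2.

2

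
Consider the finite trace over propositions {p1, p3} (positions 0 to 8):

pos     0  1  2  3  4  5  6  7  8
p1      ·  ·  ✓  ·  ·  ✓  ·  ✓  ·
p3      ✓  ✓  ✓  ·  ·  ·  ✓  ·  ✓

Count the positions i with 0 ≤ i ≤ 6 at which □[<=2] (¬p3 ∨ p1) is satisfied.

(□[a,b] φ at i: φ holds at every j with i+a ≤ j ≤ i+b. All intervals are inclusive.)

Evaluate at each i in [0,6]:
  i=0: ✗ (fails at j=0)
  i=1: ✗ (fails at j=1)
  i=2: ✓ (all of [2,4])
  i=3: ✓ (all of [3,5])
  i=4: ✗ (fails at j=6)
  i=5: ✗ (fails at j=6)
  i=6: ✗ (fails at j=6)
Positions where it holds: {2, 3} → 2.

2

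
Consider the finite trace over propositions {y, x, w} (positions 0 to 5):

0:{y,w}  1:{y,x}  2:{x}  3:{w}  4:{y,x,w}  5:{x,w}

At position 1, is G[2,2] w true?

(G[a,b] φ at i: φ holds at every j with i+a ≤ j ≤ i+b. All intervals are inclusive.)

Check w at every j in [3,3]:
  j=3: true
All positions satisfy it → formula holds.

Holds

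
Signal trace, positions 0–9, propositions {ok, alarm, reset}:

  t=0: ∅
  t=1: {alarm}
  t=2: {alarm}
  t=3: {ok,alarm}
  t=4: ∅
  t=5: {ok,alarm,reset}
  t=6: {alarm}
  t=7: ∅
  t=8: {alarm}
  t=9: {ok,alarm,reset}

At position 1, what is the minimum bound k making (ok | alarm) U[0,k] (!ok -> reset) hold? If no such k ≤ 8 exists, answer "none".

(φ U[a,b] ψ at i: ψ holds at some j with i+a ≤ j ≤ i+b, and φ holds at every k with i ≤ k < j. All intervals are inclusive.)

2

Need earliest j ≥ 1 with (!ok -> reset), and (ok | alarm) at every k in [1,j-1].
  j=1: rhs fails.
  j=2: rhs fails.
  j=3: rhs holds; lhs holds on [1,2]. k = 2.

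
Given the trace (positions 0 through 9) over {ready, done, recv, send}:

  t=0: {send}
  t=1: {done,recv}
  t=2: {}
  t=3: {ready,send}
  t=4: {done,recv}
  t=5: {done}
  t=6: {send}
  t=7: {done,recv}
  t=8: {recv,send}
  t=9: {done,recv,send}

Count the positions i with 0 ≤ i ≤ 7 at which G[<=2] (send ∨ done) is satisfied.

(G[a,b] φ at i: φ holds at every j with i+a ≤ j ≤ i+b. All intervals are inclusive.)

5

Evaluate at each i in [0,7]:
  i=0: ✗ (fails at j=2)
  i=1: ✗ (fails at j=2)
  i=2: ✗ (fails at j=2)
  i=3: ✓ (all of [3,5])
  i=4: ✓ (all of [4,6])
  i=5: ✓ (all of [5,7])
  i=6: ✓ (all of [6,8])
  i=7: ✓ (all of [7,9])
Positions where it holds: {3, 4, 5, 6, 7} → 5.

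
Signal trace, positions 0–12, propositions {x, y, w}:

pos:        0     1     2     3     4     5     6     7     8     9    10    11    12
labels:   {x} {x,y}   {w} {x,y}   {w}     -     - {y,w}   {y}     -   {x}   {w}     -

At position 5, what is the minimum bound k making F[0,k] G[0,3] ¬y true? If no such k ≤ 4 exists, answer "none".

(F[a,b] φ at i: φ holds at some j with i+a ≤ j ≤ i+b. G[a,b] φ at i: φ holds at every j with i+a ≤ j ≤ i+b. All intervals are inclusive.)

Scan j = 5,6,… for G[0,3] ¬y:
  j=5: fails
  j=6: fails
  j=7: fails
  j=8: fails
  j=9: holds
First hit at j=9, so smallest k = 9-5 = 4.

4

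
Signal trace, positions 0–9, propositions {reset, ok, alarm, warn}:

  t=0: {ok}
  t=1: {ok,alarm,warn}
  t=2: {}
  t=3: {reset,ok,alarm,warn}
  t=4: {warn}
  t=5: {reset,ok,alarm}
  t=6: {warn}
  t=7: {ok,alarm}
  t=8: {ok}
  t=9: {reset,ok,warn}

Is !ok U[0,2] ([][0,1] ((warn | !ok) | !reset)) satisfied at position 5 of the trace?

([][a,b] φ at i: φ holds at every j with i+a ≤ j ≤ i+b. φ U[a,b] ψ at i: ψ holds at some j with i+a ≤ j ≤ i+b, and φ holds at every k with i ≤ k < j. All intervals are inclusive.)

False

Need some j in [5,7] with [][0,1] ((warn | !ok) | !reset), and !ok at every k in [5,j-1].
  j=5: [][0,1] ((warn | !ok) | !reset) — fails at 5.
  j=6: [][0,1] ((warn | !ok) | !reset) holds, but !ok fails at k=5 → not this j.
  j=7: [][0,1] ((warn | !ok) | !reset) holds, but !ok fails at k=5 → not this j.
No j in the window works → until fails.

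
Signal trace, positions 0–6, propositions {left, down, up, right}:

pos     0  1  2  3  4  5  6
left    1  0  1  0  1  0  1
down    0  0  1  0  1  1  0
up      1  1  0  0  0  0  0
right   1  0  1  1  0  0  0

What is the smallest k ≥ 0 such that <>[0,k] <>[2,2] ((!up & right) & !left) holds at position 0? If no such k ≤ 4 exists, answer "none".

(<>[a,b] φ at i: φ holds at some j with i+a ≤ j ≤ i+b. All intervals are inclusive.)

1

Scan j = 0,1,… for <>[2,2] ((!up & right) & !left):
  j=0: fails
  j=1: holds
First hit at j=1, so smallest k = 1-0 = 1.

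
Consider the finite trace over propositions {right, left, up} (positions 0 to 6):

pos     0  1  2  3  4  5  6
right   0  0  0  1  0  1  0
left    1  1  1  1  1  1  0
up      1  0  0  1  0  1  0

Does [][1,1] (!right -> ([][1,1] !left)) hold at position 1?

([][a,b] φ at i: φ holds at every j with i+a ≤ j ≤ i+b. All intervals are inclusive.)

Check (!right -> ([][1,1] !left)) at every j in [2,2]:
  j=2: antecedent true; consequent fails at 3 → ✗
Fails at j=2 → formula fails.

Does not hold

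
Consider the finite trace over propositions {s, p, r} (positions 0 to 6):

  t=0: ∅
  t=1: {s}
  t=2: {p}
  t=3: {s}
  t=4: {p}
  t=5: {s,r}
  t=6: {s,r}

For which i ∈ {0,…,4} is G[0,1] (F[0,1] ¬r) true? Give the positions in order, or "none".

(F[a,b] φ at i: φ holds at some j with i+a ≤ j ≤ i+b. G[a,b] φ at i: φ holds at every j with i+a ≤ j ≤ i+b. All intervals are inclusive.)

0, 1, 2, 3

Evaluate at each i in [0,4]:
  i=0: ✓ (all of [0,1])
  i=1: ✓ (all of [1,2])
  i=2: ✓ (all of [2,3])
  i=3: ✓ (all of [3,4])
  i=4: ✗ (fails at j=5)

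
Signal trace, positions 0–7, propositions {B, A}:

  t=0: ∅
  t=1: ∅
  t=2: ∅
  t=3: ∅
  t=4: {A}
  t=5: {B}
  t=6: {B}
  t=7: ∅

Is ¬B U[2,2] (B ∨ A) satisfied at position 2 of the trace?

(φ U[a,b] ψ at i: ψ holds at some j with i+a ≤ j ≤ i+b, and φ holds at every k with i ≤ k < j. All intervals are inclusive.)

Need some j in [4,4] with (B ∨ A), and ¬B at every k in [2,j-1].
  j=4: (B ∨ A) holds; ¬B holds at every k in [2,3] → satisfied.

Yes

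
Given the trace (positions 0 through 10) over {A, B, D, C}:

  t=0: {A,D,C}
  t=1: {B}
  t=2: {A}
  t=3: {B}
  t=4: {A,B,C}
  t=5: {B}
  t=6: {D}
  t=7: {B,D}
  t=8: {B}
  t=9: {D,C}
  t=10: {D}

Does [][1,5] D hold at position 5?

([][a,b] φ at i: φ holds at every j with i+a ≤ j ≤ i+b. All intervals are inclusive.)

No

Check D at every j in [6,10]:
  j=6: true
  j=7: true
  j=8: false
  j=9: true
  j=10: true
Fails at j=8 → formula fails.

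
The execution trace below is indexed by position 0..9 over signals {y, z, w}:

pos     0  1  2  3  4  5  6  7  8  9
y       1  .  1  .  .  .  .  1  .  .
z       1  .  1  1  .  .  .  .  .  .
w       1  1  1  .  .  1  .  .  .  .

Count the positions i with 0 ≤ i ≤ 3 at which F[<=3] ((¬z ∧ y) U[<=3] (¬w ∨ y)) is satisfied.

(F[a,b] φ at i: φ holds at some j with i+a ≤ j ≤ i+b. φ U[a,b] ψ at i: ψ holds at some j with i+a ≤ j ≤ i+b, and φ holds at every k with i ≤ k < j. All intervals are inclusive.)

Evaluate at each i in [0,3]:
  i=0: ✓ (witness j=0)
  i=1: ✓ (witness j=2)
  i=2: ✓ (witness j=2)
  i=3: ✓ (witness j=3)
Positions where it holds: {0, 1, 2, 3} → 4.

4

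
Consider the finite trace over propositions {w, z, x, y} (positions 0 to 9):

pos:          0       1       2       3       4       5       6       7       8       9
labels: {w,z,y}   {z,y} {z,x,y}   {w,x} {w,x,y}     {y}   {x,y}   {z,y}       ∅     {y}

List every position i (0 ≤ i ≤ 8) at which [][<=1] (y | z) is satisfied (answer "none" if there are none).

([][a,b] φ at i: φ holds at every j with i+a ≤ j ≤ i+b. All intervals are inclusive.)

Evaluate at each i in [0,8]:
  i=0: ✓ (all of [0,1])
  i=1: ✓ (all of [1,2])
  i=2: ✗ (fails at j=3)
  i=3: ✗ (fails at j=3)
  i=4: ✓ (all of [4,5])
  i=5: ✓ (all of [5,6])
  i=6: ✓ (all of [6,7])
  i=7: ✗ (fails at j=8)
  i=8: ✗ (fails at j=8)

0, 1, 4, 5, 6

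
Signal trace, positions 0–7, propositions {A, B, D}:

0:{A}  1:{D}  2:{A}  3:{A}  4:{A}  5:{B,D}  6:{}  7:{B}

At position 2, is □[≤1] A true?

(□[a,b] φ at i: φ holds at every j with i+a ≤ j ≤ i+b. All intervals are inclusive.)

True

Check A at every j in [2,3]:
  j=2: true
  j=3: true
All positions satisfy it → formula holds.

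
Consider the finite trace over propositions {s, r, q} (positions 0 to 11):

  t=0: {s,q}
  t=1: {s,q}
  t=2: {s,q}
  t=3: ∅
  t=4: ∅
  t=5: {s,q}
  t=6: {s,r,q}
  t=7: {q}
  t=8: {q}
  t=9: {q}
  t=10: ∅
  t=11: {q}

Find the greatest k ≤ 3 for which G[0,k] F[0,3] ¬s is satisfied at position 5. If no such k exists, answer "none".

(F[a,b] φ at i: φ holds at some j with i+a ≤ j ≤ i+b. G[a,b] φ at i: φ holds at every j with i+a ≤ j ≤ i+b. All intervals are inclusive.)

F[0,3] ¬s must hold from j=5 onward; find where it first fails.
  j=5: holds
  j=6: holds
  j=7: holds
  j=8: holds
Holds through j=8; largest k = 3.

3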